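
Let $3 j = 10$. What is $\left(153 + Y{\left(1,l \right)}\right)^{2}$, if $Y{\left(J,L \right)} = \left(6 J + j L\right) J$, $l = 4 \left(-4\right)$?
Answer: $\frac{100489}{9} \approx 11165.0$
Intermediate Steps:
$j = \frac{10}{3}$ ($j = \frac{1}{3} \cdot 10 = \frac{10}{3} \approx 3.3333$)
$l = -16$
$Y{\left(J,L \right)} = J \left(6 J + \frac{10 L}{3}\right)$ ($Y{\left(J,L \right)} = \left(6 J + \frac{10 L}{3}\right) J = J \left(6 J + \frac{10 L}{3}\right)$)
$\left(153 + Y{\left(1,l \right)}\right)^{2} = \left(153 + \frac{2}{3} \cdot 1 \left(5 \left(-16\right) + 9 \cdot 1\right)\right)^{2} = \left(153 + \frac{2}{3} \cdot 1 \left(-80 + 9\right)\right)^{2} = \left(153 + \frac{2}{3} \cdot 1 \left(-71\right)\right)^{2} = \left(153 - \frac{142}{3}\right)^{2} = \left(\frac{317}{3}\right)^{2} = \frac{100489}{9}$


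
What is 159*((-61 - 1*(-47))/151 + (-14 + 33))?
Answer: 453945/151 ≈ 3006.3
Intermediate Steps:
159*((-61 - 1*(-47))/151 + (-14 + 33)) = 159*((-61 + 47)*(1/151) + 19) = 159*(-14*1/151 + 19) = 159*(-14/151 + 19) = 159*(2855/151) = 453945/151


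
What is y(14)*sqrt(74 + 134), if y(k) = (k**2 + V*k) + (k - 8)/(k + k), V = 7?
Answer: 8238*sqrt(13)/7 ≈ 4243.2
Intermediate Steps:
y(k) = k**2 + 7*k + (-8 + k)/(2*k) (y(k) = (k**2 + 7*k) + (k - 8)/(k + k) = (k**2 + 7*k) + (-8 + k)/((2*k)) = (k**2 + 7*k) + (-8 + k)*(1/(2*k)) = (k**2 + 7*k) + (-8 + k)/(2*k) = k**2 + 7*k + (-8 + k)/(2*k))
y(14)*sqrt(74 + 134) = (1/2 + 14**2 - 4/14 + 7*14)*sqrt(74 + 134) = (1/2 + 196 - 4*1/14 + 98)*sqrt(208) = (1/2 + 196 - 2/7 + 98)*(4*sqrt(13)) = 4119*(4*sqrt(13))/14 = 8238*sqrt(13)/7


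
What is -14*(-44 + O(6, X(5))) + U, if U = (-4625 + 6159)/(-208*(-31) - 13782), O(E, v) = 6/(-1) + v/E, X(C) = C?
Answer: 7570054/11001 ≈ 688.12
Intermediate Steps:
O(E, v) = -6 + v/E (O(E, v) = 6*(-1) + v/E = -6 + v/E)
U = -767/3667 (U = 1534/(6448 - 13782) = 1534/(-7334) = 1534*(-1/7334) = -767/3667 ≈ -0.20916)
-14*(-44 + O(6, X(5))) + U = -14*(-44 + (-6 + 5/6)) - 767/3667 = -14*(-44 + (-6 + 5*(⅙))) - 767/3667 = -14*(-44 + (-6 + ⅚)) - 767/3667 = -14*(-44 - 31/6) - 767/3667 = -14*(-295/6) - 767/3667 = 2065/3 - 767/3667 = 7570054/11001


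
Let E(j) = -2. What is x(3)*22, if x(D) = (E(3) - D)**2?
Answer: 550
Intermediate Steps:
x(D) = (-2 - D)**2
x(3)*22 = (2 + 3)**2*22 = 5**2*22 = 25*22 = 550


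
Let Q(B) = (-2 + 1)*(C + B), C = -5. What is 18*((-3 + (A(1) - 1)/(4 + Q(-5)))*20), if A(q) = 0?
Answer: -7740/7 ≈ -1105.7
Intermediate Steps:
Q(B) = 5 - B (Q(B) = (-2 + 1)*(-5 + B) = -(-5 + B) = 5 - B)
18*((-3 + (A(1) - 1)/(4 + Q(-5)))*20) = 18*((-3 + (0 - 1)/(4 + (5 - 1*(-5))))*20) = 18*((-3 - 1/(4 + (5 + 5)))*20) = 18*((-3 - 1/(4 + 10))*20) = 18*((-3 - 1/14)*20) = 18*(-43/14*20) = 18*(-430/7) = -7740/7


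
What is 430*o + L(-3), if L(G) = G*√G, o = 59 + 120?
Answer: 76970 - 3*I*√3 ≈ 76970.0 - 5.1962*I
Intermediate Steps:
o = 179
L(G) = G^(3/2)
430*o + L(-3) = 430*179 + (-3)^(3/2) = 76970 - 3*I*√3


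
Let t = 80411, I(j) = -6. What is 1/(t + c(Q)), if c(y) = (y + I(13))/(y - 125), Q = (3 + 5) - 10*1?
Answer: 127/10212205 ≈ 1.2436e-5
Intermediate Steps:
Q = -2 (Q = 8 - 10 = -2)
c(y) = (-6 + y)/(-125 + y) (c(y) = (y - 6)/(y - 125) = (-6 + y)/(-125 + y))
1/(t + c(Q)) = 1/(80411 + (-6 - 2)/(-125 - 2)) = 1/(80411 - 8/(-127)) = 1/(80411 - 1/127*(-8)) = 1/(80411 + 8/127) = 1/(10212205/127) = 127/10212205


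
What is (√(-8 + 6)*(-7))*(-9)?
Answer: 63*I*√2 ≈ 89.095*I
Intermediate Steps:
(√(-8 + 6)*(-7))*(-9) = (√(-2)*(-7))*(-9) = ((I*√2)*(-7))*(-9) = -7*I*√2*(-9) = 63*I*√2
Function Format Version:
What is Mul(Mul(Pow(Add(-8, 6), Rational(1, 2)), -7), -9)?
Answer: Mul(63, I, Pow(2, Rational(1, 2))) ≈ Mul(89.095, I)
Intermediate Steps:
Mul(Mul(Pow(Add(-8, 6), Rational(1, 2)), -7), -9) = Mul(Mul(Pow(-2, Rational(1, 2)), -7), -9) = Mul(Mul(Mul(I, Pow(2, Rational(1, 2))), -7), -9) = Mul(Mul(-7, I, Pow(2, Rational(1, 2))), -9) = Mul(63, I, Pow(2, Rational(1, 2)))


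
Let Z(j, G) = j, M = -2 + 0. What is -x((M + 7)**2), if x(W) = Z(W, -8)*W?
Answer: -625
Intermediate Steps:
M = -2
x(W) = W**2 (x(W) = W*W = W**2)
-x((M + 7)**2) = -((-2 + 7)**2)**2 = -(5**2)**2 = -1*25**2 = -1*625 = -625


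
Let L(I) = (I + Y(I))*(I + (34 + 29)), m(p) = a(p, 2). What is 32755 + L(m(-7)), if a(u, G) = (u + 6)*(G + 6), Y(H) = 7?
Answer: 32700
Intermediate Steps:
a(u, G) = (6 + G)*(6 + u) (a(u, G) = (6 + u)*(6 + G) = (6 + G)*(6 + u))
m(p) = 48 + 8*p (m(p) = 36 + 6*2 + 6*p + 2*p = 36 + 12 + 6*p + 2*p = 48 + 8*p)
L(I) = (7 + I)*(63 + I) (L(I) = (I + 7)*(I + (34 + 29)) = (7 + I)*(I + 63) = (7 + I)*(63 + I))
32755 + L(m(-7)) = 32755 + (441 + (48 + 8*(-7))² + 70*(48 + 8*(-7))) = 32755 + (441 + (48 - 56)² + 70*(48 - 56)) = 32755 + (441 + (-8)² + 70*(-8)) = 32755 + (441 + 64 - 560) = 32755 - 55 = 32700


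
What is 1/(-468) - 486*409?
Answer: -93026233/468 ≈ -1.9877e+5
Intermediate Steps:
1/(-468) - 486*409 = -1/468 - 198774 = -93026233/468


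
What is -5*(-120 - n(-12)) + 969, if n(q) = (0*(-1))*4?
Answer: 1569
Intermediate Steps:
n(q) = 0 (n(q) = 0*4 = 0)
-5*(-120 - n(-12)) + 969 = -5*(-120 - 1*0) + 969 = -5*(-120 + 0) + 969 = -5*(-120) + 969 = 600 + 969 = 1569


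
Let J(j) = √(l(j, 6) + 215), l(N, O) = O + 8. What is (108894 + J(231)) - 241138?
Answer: -132244 + √229 ≈ -1.3223e+5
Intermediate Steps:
l(N, O) = 8 + O
J(j) = √229 (J(j) = √((8 + 6) + 215) = √(14 + 215) = √229)
(108894 + J(231)) - 241138 = (108894 + √229) - 241138 = -132244 + √229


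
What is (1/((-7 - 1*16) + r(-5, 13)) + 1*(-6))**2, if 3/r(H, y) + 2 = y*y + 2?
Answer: 550981729/15085456 ≈ 36.524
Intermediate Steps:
r(H, y) = 3/y**2 (r(H, y) = 3/(-2 + (y*y + 2)) = 3/(-2 + (y**2 + 2)) = 3/(-2 + (2 + y**2)) = 3/(y**2) = 3/y**2)
(1/((-7 - 1*16) + r(-5, 13)) + 1*(-6))**2 = (1/((-7 - 1*16) + 3/13**2) + 1*(-6))**2 = (1/((-7 - 16) + 3*(1/169)) - 6)**2 = (1/(-23 + 3/169) - 6)**2 = (1/(-3884/169) - 6)**2 = (-169/3884 - 6)**2 = (-23473/3884)**2 = 550981729/15085456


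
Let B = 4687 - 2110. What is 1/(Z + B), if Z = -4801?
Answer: -1/2224 ≈ -0.00044964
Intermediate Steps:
B = 2577
1/(Z + B) = 1/(-4801 + 2577) = 1/(-2224) = -1/2224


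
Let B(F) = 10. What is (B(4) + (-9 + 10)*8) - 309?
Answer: -291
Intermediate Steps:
(B(4) + (-9 + 10)*8) - 309 = (10 + (-9 + 10)*8) - 309 = (10 + 1*8) - 309 = (10 + 8) - 309 = 18 - 309 = -291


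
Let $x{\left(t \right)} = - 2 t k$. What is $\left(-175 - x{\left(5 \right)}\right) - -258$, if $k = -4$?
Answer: $43$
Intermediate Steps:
$x{\left(t \right)} = 8 t$ ($x{\left(t \right)} = - 2 t \left(-4\right) = 8 t$)
$\left(-175 - x{\left(5 \right)}\right) - -258 = \left(-175 - 8 \cdot 5\right) - -258 = \left(-175 - 40\right) + 258 = -215 + 258 = 43$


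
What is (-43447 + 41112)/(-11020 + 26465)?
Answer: -467/3089 ≈ -0.15118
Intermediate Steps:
(-43447 + 41112)/(-11020 + 26465) = -2335/15445 = -2335*1/15445 = -467/3089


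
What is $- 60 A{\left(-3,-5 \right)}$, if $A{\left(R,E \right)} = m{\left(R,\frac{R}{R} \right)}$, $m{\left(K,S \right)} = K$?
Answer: $180$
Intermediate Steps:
$A{\left(R,E \right)} = R$
$- 60 A{\left(-3,-5 \right)} = \left(-60\right) \left(-3\right) = 180$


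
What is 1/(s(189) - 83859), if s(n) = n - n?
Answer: -1/83859 ≈ -1.1925e-5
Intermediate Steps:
s(n) = 0
1/(s(189) - 83859) = 1/(0 - 83859) = 1/(-83859) = -1/83859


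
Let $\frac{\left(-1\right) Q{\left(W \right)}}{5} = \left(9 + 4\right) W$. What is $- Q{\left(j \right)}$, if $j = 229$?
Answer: $14885$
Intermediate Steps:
$Q{\left(W \right)} = - 65 W$ ($Q{\left(W \right)} = - 5 \left(9 + 4\right) W = - 5 \cdot 13 W = - 65 W$)
$- Q{\left(j \right)} = - \left(-65\right) 229 = \left(-1\right) \left(-14885\right) = 14885$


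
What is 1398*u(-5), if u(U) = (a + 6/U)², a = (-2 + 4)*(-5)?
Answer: 4384128/25 ≈ 1.7537e+5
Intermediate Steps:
a = -10 (a = 2*(-5) = -10)
u(U) = (-10 + 6/U)²
1398*u(-5) = 1398*(4*(3 - 5*(-5))²/(-5)²) = 1398*(4*(1/25)*(3 + 25)²) = 1398*(4*(1/25)*28²) = 1398*(4*(1/25)*784) = 1398*(3136/25) = 4384128/25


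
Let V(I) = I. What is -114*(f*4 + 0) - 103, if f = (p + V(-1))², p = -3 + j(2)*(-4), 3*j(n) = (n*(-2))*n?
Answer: -61109/3 ≈ -20370.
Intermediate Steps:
j(n) = -2*n²/3 (j(n) = ((n*(-2))*n)/3 = ((-2*n)*n)/3 = (-2*n²)/3 = -2*n²/3)
p = 23/3 (p = -3 - ⅔*2²*(-4) = -3 - ⅔*4*(-4) = -3 - 8/3*(-4) = -3 + 32/3 = 23/3 ≈ 7.6667)
f = 400/9 (f = (23/3 - 1)² = (20/3)² = 400/9 ≈ 44.444)
-114*(f*4 + 0) - 103 = -114*((400/9)*4 + 0) - 103 = -114*(1600/9 + 0) - 103 = -114*1600/9 - 103 = -60800/3 - 103 = -61109/3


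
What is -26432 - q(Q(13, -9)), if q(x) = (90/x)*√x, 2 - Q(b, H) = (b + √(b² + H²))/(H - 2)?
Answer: -26432 - 18*√55/√(7 + √10) ≈ -26474.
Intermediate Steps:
Q(b, H) = 2 - (b + √(H² + b²))/(-2 + H) (Q(b, H) = 2 - (b + √(b² + H²))/(H - 2) = 2 - (b + √(H² + b²))/(-2 + H))
q(x) = 90/√x
-26432 - q(Q(13, -9)) = -26432 - 90/√((-4 - 1*13 - √((-9)² + 13²) + 2*(-9))/(-2 - 9)) = -26432 - 90/√((-4 - 13 - √(81 + 169) - 18)/(-11)) = -26432 - 90/√(-(-4 - 13 - √250 - 18)/11) = -26432 - 90/√(-(-4 - 13 - 5*√10 - 18)/11) = -26432 - 90/√(-(-35 - 5*√10)/11) = -26432 - 90/√(35/11 + 5*√10/11)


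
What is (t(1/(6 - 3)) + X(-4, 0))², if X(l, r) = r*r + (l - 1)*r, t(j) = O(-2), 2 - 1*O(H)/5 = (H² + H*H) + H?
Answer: 400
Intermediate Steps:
O(H) = 10 - 10*H² - 5*H (O(H) = 10 - 5*((H² + H*H) + H) = 10 - 5*((H² + H²) + H) = 10 - 5*(2*H² + H) = 10 - 5*(H + 2*H²) = 10 + (-10*H² - 5*H) = 10 - 10*H² - 5*H)
t(j) = -20 (t(j) = 10 - 10*(-2)² - 5*(-2) = 10 - 10*4 + 10 = 10 - 40 + 10 = -20)
X(l, r) = r² + r*(-1 + l) (X(l, r) = r² + (-1 + l)*r = r² + r*(-1 + l))
(t(1/(6 - 3)) + X(-4, 0))² = (-20 + 0*(-1 - 4 + 0))² = (-20 + 0*(-5))² = (-20 + 0)² = (-20)² = 400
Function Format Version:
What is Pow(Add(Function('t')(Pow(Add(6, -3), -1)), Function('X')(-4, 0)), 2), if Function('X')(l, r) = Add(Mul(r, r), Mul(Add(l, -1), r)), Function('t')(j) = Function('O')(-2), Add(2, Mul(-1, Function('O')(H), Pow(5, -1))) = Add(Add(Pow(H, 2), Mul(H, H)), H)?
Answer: 400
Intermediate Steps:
Function('O')(H) = Add(10, Mul(-10, Pow(H, 2)), Mul(-5, H)) (Function('O')(H) = Add(10, Mul(-5, Add(Add(Pow(H, 2), Mul(H, H)), H))) = Add(10, Mul(-5, Add(Add(Pow(H, 2), Pow(H, 2)), H))) = Add(10, Mul(-5, Add(Mul(2, Pow(H, 2)), H))) = Add(10, Mul(-5, Add(H, Mul(2, Pow(H, 2))))) = Add(10, Add(Mul(-10, Pow(H, 2)), Mul(-5, H))) = Add(10, Mul(-10, Pow(H, 2)), Mul(-5, H)))
Function('t')(j) = -20 (Function('t')(j) = Add(10, Mul(-10, Pow(-2, 2)), Mul(-5, -2)) = Add(10, Mul(-10, 4), 10) = Add(10, -40, 10) = -20)
Function('X')(l, r) = Add(Pow(r, 2), Mul(r, Add(-1, l))) (Function('X')(l, r) = Add(Pow(r, 2), Mul(Add(-1, l), r)) = Add(Pow(r, 2), Mul(r, Add(-1, l))))
Pow(Add(Function('t')(Pow(Add(6, -3), -1)), Function('X')(-4, 0)), 2) = Pow(Add(-20, Mul(0, Add(-1, -4, 0))), 2) = Pow(Add(-20, Mul(0, -5)), 2) = Pow(Add(-20, 0), 2) = Pow(-20, 2) = 400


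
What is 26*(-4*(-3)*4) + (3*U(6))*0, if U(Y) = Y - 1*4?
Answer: 1248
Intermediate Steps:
U(Y) = -4 + Y (U(Y) = Y - 4 = -4 + Y)
26*(-4*(-3)*4) + (3*U(6))*0 = 26*(-4*(-3)*4) + (3*(-4 + 6))*0 = 26*(12*4) + (3*2)*0 = 26*48 + 6*0 = 1248 + 0 = 1248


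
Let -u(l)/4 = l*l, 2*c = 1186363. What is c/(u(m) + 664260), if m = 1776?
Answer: -1186363/23904888 ≈ -0.049628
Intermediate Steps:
c = 1186363/2 (c = (½)*1186363 = 1186363/2 ≈ 5.9318e+5)
u(l) = -4*l² (u(l) = -4*l*l = -4*l²)
c/(u(m) + 664260) = 1186363/(2*(-4*1776² + 664260)) = 1186363/(2*(-4*3154176 + 664260)) = 1186363/(2*(-12616704 + 664260)) = (1186363/2)/(-11952444) = (1186363/2)*(-1/11952444) = -1186363/23904888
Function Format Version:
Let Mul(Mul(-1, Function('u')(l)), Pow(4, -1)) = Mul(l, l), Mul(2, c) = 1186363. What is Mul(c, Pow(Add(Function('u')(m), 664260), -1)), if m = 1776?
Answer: Rational(-1186363, 23904888) ≈ -0.049628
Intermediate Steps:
c = Rational(1186363, 2) (c = Mul(Rational(1, 2), 1186363) = Rational(1186363, 2) ≈ 5.9318e+5)
Function('u')(l) = Mul(-4, Pow(l, 2)) (Function('u')(l) = Mul(-4, Mul(l, l)) = Mul(-4, Pow(l, 2)))
Mul(c, Pow(Add(Function('u')(m), 664260), -1)) = Mul(Rational(1186363, 2), Pow(Add(Mul(-4, Pow(1776, 2)), 664260), -1)) = Mul(Rational(1186363, 2), Pow(Add(Mul(-4, 3154176), 664260), -1)) = Mul(Rational(1186363, 2), Pow(Add(-12616704, 664260), -1)) = Mul(Rational(1186363, 2), Pow(-11952444, -1)) = Mul(Rational(1186363, 2), Rational(-1, 11952444)) = Rational(-1186363, 23904888)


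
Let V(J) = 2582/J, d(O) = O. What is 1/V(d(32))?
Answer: 16/1291 ≈ 0.012393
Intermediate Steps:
1/V(d(32)) = 1/(2582/32) = 1/(2582*(1/32)) = 1/(1291/16) = 16/1291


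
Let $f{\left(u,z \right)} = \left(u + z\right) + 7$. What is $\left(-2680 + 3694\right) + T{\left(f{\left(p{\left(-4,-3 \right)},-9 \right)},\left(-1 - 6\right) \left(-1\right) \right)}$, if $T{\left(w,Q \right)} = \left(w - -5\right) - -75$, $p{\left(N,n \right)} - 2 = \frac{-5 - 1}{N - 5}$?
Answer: $\frac{3284}{3} \approx 1094.7$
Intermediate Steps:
$p{\left(N,n \right)} = 2 - \frac{6}{-5 + N}$ ($p{\left(N,n \right)} = 2 + \frac{-5 - 1}{N - 5} = 2 - \frac{6}{-5 + N}$)
$f{\left(u,z \right)} = 7 + u + z$
$T{\left(w,Q \right)} = 80 + w$ ($T{\left(w,Q \right)} = \left(w + 5\right) + 75 = \left(5 + w\right) + 75 = 80 + w$)
$\left(-2680 + 3694\right) + T{\left(f{\left(p{\left(-4,-3 \right)},-9 \right)},\left(-1 - 6\right) \left(-1\right) \right)} = \left(-2680 + 3694\right) + \left(80 + \left(7 + \frac{2 \left(-8 - 4\right)}{-5 - 4} - 9\right)\right) = 1014 + \left(80 + \left(7 + 2 \frac{1}{-9} \left(-12\right) - 9\right)\right) = 1014 + \left(80 + \left(7 + 2 \left(- \frac{1}{9}\right) \left(-12\right) - 9\right)\right) = 1014 + \left(80 + \left(7 + \frac{8}{3} - 9\right)\right) = 1014 + \left(80 + \frac{2}{3}\right) = 1014 + \frac{242}{3} = \frac{3284}{3}$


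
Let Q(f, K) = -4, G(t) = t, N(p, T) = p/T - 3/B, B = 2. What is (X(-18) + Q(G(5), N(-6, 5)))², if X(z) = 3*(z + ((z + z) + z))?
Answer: 48400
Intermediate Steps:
N(p, T) = -3/2 + p/T (N(p, T) = p/T - 3/2 = -3/2 + p/T)
X(z) = 12*z (X(z) = 3*(z + (2*z + z)) = 3*(z + 3*z) = 3*(4*z) = 12*z)
(X(-18) + Q(G(5), N(-6, 5)))² = (12*(-18) - 4)² = (-216 - 4)² = (-220)² = 48400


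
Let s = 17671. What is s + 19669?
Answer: 37340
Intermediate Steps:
s + 19669 = 17671 + 19669 = 37340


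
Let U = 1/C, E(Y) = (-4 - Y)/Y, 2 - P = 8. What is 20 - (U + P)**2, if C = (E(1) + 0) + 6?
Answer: -5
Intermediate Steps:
P = -6 (P = 2 - 1*8 = 2 - 8 = -6)
E(Y) = (-4 - Y)/Y
C = 1 (C = ((-4 - 1*1)/1 + 0) + 6 = (1*(-4 - 1) + 0) + 6 = (1*(-5) + 0) + 6 = (-5 + 0) + 6 = -5 + 6 = 1)
U = 1 (U = 1/1 = 1)
20 - (U + P)**2 = 20 - (1 - 6)**2 = 20 - 1*(-5)**2 = 20 - 1*25 = 20 - 25 = -5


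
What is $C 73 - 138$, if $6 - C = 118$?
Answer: $-8314$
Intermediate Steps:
$C = -112$ ($C = 6 - 118 = -112$)
$C 73 - 138 = \left(-112\right) 73 - 138 = -8176 - 138 = -8314$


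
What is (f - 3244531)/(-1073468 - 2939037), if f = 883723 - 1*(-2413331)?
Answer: -52523/4012505 ≈ -0.013090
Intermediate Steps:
f = 3297054 (f = 883723 + 2413331 = 3297054)
(f - 3244531)/(-1073468 - 2939037) = (3297054 - 3244531)/(-1073468 - 2939037) = 52523/(-4012505) = 52523*(-1/4012505) = -52523/4012505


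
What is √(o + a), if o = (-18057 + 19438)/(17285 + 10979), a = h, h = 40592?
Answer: √8106777065154/14132 ≈ 201.47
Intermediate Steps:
a = 40592
o = 1381/28264 ≈ 0.048861
√(o + a) = √(1381/28264 + 40592) = √(1147293669/28264) = √8106777065154/14132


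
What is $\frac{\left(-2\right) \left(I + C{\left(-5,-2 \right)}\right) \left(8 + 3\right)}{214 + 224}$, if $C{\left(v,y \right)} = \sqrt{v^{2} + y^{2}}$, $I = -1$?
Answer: $\frac{11}{219} - \frac{11 \sqrt{29}}{219} \approx -0.22026$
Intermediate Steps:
$\frac{\left(-2\right) \left(I + C{\left(-5,-2 \right)}\right) \left(8 + 3\right)}{214 + 224} = \frac{\left(-2\right) \left(-1 + \sqrt{\left(-5\right)^{2} + \left(-2\right)^{2}}\right) \left(8 + 3\right)}{214 + 224} = \frac{\left(-2\right) \left(-1 + \sqrt{25 + 4}\right) 11}{438} = \frac{\left(-2\right) \left(-1 + \sqrt{29}\right) 11}{438} = \frac{\left(-2\right) \left(-11 + 11 \sqrt{29}\right)}{438} = \frac{22 - 22 \sqrt{29}}{438} = \frac{11}{219} - \frac{11 \sqrt{29}}{219}$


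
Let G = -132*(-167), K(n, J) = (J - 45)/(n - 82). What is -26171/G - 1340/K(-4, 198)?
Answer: 845448799/1124244 ≈ 752.02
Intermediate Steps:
K(n, J) = (-45 + J)/(-82 + n)
G = 22044
-26171/G - 1340/K(-4, 198) = -26171/22044 - 1340*(-82 - 4)/(-45 + 198) = -26171*1/22044 - 1340/(153/(-86)) = -26171/22044 - 1340/((-1/86*153)) = -26171/22044 - 1340/(-153/86) = -26171/22044 - 1340*(-86/153) = -26171/22044 + 115240/153 = 845448799/1124244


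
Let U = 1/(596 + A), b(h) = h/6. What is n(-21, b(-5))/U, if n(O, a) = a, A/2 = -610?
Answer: 520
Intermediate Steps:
A = -1220 (A = 2*(-610) = -1220)
b(h) = h/6 (b(h) = h*(⅙) = h/6)
U = -1/624 (U = 1/(596 - 1220) = 1/(-624) = -1/624 ≈ -0.0016026)
n(-21, b(-5))/U = ((⅙)*(-5))/(-1/624) = -⅚*(-624) = 520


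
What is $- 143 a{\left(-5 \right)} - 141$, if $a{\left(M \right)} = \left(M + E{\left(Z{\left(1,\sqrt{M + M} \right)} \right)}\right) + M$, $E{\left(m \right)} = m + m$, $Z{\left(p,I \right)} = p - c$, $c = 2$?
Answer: $1575$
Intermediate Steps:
$Z{\left(p,I \right)} = -2 + p$ ($Z{\left(p,I \right)} = p - 2 = -2 + p$)
$E{\left(m \right)} = 2 m$
$a{\left(M \right)} = -2 + 2 M$ ($a{\left(M \right)} = \left(M + 2 \left(-2 + 1\right)\right) + M = \left(M + 2 \left(-1\right)\right) + M = \left(M - 2\right) + M = \left(-2 + M\right) + M = -2 + 2 M$)
$- 143 a{\left(-5 \right)} - 141 = - 143 \left(-2 + 2 \left(-5\right)\right) - 141 = - 143 \left(-2 - 10\right) - 141 = \left(-143\right) \left(-12\right) - 141 = 1716 - 141 = 1575$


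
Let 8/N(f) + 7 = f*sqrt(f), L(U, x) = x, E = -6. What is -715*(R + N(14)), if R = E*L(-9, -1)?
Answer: -30134/7 - 208*sqrt(14)/7 ≈ -4416.0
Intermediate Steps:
N(f) = 8/(-7 + f**(3/2)) (N(f) = 8/(-7 + f*sqrt(f)) = 8/(-7 + f**(3/2)))
R = 6 (R = -6*(-1) = 6)
-715*(R + N(14)) = -715*(6 + 8/(-7 + 14**(3/2))) = -715*(6 + 8/(-7 + 14*sqrt(14))) = -4290 - 5720/(-7 + 14*sqrt(14))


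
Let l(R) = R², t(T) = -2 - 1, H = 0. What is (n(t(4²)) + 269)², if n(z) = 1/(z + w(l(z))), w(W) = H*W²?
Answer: 649636/9 ≈ 72182.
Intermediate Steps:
t(T) = -3
w(W) = 0 (w(W) = 0*W² = 0)
n(z) = 1/z (n(z) = 1/(z + 0) = 1/z)
(n(t(4²)) + 269)² = (1/(-3) + 269)² = (-⅓ + 269)² = (806/3)² = 649636/9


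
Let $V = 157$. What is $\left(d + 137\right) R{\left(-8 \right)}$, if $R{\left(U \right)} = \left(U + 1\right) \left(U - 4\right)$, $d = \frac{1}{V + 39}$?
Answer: $\frac{80559}{7} \approx 11508.0$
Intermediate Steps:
$d = \frac{1}{196}$ ($d = \frac{1}{157 + 39} = \frac{1}{196} \approx 0.005102$)
$R{\left(U \right)} = \left(1 + U\right) \left(-4 + U\right)$
$\left(d + 137\right) R{\left(-8 \right)} = \left(\frac{1}{196} + 137\right) \left(-4 + \left(-8\right)^{2} - -24\right) = \frac{26853 \left(-4 + 64 + 24\right)}{196} = \frac{26853}{196} \cdot 84 = \frac{80559}{7}$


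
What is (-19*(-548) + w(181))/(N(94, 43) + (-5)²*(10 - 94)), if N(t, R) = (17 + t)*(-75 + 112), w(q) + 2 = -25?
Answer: 10385/2007 ≈ 5.1744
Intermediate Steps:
w(q) = -27 (w(q) = -2 - 25 = -27)
N(t, R) = 629 + 37*t (N(t, R) = (17 + t)*37 = 629 + 37*t)
(-19*(-548) + w(181))/(N(94, 43) + (-5)²*(10 - 94)) = (-19*(-548) - 27)/((629 + 37*94) + (-5)²*(10 - 94)) = (10412 - 27)/((629 + 3478) + 25*(-84)) = 10385/(4107 - 2100) = 10385/2007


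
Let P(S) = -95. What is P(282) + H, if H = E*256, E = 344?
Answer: 87969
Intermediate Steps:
H = 88064 (H = 344*256 = 88064)
P(282) + H = -95 + 88064 = 87969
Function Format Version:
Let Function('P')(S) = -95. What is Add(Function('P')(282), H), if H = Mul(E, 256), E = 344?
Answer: 87969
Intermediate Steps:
H = 88064 (H = Mul(344, 256) = 88064)
Add(Function('P')(282), H) = Add(-95, 88064) = 87969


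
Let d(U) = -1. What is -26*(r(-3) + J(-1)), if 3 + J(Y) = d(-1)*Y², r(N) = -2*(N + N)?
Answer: -208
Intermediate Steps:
r(N) = -4*N
J(Y) = -3 - Y²
-26*(r(-3) + J(-1)) = -26*(-4*(-3) + (-3 - 1*(-1)²)) = -26*(12 + (-3 - 1*1)) = -26*(12 + (-3 - 1)) = -26*(12 - 4) = -26*8 = -208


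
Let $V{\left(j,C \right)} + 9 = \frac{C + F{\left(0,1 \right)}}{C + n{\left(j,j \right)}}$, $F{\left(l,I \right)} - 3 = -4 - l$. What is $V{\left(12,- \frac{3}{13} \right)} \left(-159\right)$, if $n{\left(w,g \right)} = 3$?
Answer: $\frac{4505}{3} \approx 1501.7$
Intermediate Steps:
$F{\left(l,I \right)} = -1 - l$ ($F{\left(l,I \right)} = 3 - \left(4 + l\right) = -1 - l$)
$V{\left(j,C \right)} = -9 + \frac{-1 + C}{3 + C}$ ($V{\left(j,C \right)} = -9 + \frac{C - 1}{C + 3} = -9 + \frac{C + \left(-1 + 0\right)}{3 + C} = -9 + \frac{C - 1}{3 + C} = -9 + \frac{-1 + C}{3 + C}$)
$V{\left(12,- \frac{3}{13} \right)} \left(-159\right) = \frac{4 \left(-7 - 2 \left(- \frac{3}{13}\right)\right)}{3 - \frac{3}{13}} \left(-159\right) = \frac{4 \left(-7 - 2 \left(\left(-3\right) \frac{1}{13}\right)\right)}{3 - \frac{3}{13}} \left(-159\right) = \frac{4 \left(-7 - - \frac{6}{13}\right)}{3 - \frac{3}{13}} \left(-159\right) = \frac{4 \left(-7 + \frac{6}{13}\right)}{\frac{36}{13}} \left(-159\right) = 4 \cdot \frac{13}{36} \left(- \frac{85}{13}\right) \left(-159\right) = \left(- \frac{85}{9}\right) \left(-159\right) = \frac{4505}{3}$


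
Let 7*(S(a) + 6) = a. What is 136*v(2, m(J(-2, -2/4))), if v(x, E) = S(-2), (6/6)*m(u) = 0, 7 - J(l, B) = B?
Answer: -5984/7 ≈ -854.86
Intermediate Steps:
J(l, B) = 7 - B
S(a) = -6 + a/7
m(u) = 0
v(x, E) = -44/7 (v(x, E) = -6 + (1/7)*(-2) = -6 - 2/7 = -44/7)
136*v(2, m(J(-2, -2/4))) = 136*(-44/7) = -5984/7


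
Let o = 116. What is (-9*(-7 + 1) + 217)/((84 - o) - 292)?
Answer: -271/324 ≈ -0.83642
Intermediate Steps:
(-9*(-7 + 1) + 217)/((84 - o) - 292) = (-9*(-7 + 1) + 217)/((84 - 1*116) - 292) = (-9*(-6) + 217)/((84 - 116) - 292) = (54 + 217)/(-32 - 292) = 271/(-324) = 271*(-1/324) = -271/324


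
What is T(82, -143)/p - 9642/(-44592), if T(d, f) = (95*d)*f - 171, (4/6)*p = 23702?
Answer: -1174737463/37747128 ≈ -31.121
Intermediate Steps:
p = 35553 (p = (3/2)*23702 = 35553)
T(d, f) = -171 + 95*d*f (T(d, f) = 95*d*f - 171 = -171 + 95*d*f)
T(82, -143)/p - 9642/(-44592) = (-171 + 95*82*(-143))/35553 - 9642/(-44592) = (-171 - 1113970)*(1/35553) - 9642*(-1/44592) = -1114141*1/35553 + 1607/7432 = -159163/5079 + 1607/7432 = -1174737463/37747128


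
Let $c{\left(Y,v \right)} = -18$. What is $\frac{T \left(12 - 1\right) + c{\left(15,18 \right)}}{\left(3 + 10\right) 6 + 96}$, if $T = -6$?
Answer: $- \frac{14}{29} \approx -0.48276$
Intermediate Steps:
$\frac{T \left(12 - 1\right) + c{\left(15,18 \right)}}{\left(3 + 10\right) 6 + 96} = \frac{- 6 \left(12 - 1\right) - 18}{\left(3 + 10\right) 6 + 96} = \frac{\left(-6\right) 11 - 18}{13 \cdot 6 + 96} = \frac{-66 - 18}{78 + 96} = - \frac{84}{174} = \left(-84\right) \frac{1}{174} = - \frac{14}{29}$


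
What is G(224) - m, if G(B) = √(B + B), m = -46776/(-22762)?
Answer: -23388/11381 + 8*√7 ≈ 19.111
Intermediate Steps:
m = 23388/11381 (m = -46776*(-1/22762) = 23388/11381 ≈ 2.0550)
G(B) = √2*√B (G(B) = √(2*B) = √2*√B)
G(224) - m = √2*√224 - 1*23388/11381 = √2*(4*√14) - 23388/11381 = 8*√7 - 23388/11381 = -23388/11381 + 8*√7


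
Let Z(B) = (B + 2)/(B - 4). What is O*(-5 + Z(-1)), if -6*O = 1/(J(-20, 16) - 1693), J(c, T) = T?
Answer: -1/1935 ≈ -0.00051680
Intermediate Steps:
Z(B) = (2 + B)/(-4 + B)
O = 1/10062 (O = -1/(6*(16 - 1693)) = -1/6/(-1677) = -1/6*(-1/1677) = 1/10062 ≈ 9.9384e-5)
O*(-5 + Z(-1)) = (-5 + (2 - 1)/(-4 - 1))/10062 = (-5 + 1/(-5))/10062 = (-5 - 1/5*1)/10062 = (-5 - 1/5)/10062 = (1/10062)*(-26/5) = -1/1935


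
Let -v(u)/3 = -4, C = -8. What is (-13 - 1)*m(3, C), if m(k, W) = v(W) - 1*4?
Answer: -112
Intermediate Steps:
v(u) = 12 (v(u) = -3*(-4) = 12)
m(k, W) = 8 (m(k, W) = 12 - 1*4 = 12 - 4 = 8)
(-13 - 1)*m(3, C) = (-13 - 1)*8 = -14*8 = -112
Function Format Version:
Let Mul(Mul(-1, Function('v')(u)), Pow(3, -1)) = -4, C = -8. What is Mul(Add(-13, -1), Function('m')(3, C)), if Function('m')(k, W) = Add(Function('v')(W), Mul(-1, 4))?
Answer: -112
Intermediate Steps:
Function('v')(u) = 12 (Function('v')(u) = Mul(-3, -4) = 12)
Function('m')(k, W) = 8 (Function('m')(k, W) = Add(12, Mul(-1, 4)) = Add(12, -4) = 8)
Mul(Add(-13, -1), Function('m')(3, C)) = Mul(Add(-13, -1), 8) = Mul(-14, 8) = -112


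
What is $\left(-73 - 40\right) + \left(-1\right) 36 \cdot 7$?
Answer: $-365$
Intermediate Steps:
$\left(-73 - 40\right) + \left(-1\right) 36 \cdot 7 = -113 - 252 = -365$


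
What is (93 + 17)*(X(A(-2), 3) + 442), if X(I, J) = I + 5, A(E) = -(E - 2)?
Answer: 49610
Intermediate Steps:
A(E) = 2 - E (A(E) = -(-2 + E) = 2 - E)
X(I, J) = 5 + I
(93 + 17)*(X(A(-2), 3) + 442) = (93 + 17)*((5 + (2 - 1*(-2))) + 442) = 110*((5 + (2 + 2)) + 442) = 110*((5 + 4) + 442) = 110*(9 + 442) = 110*451 = 49610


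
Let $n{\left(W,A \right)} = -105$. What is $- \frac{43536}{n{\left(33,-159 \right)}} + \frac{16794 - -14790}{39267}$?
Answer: $\frac{190316048}{458115} \approx 415.43$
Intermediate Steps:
$- \frac{43536}{n{\left(33,-159 \right)}} + \frac{16794 - -14790}{39267} = - \frac{43536}{-105} + \frac{16794 - -14790}{39267} = \left(-43536\right) \left(- \frac{1}{105}\right) + \left(16794 + 14790\right) \frac{1}{39267} = \frac{14512}{35} + 31584 \cdot \frac{1}{39267} = \frac{14512}{35} + \frac{10528}{13089} = \frac{190316048}{458115}$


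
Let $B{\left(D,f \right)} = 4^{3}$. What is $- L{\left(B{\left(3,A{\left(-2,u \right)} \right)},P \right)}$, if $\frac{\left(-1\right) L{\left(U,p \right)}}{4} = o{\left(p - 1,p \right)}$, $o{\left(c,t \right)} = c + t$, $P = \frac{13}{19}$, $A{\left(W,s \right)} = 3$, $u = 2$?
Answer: $\frac{28}{19} \approx 1.4737$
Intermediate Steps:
$B{\left(D,f \right)} = 64$
$P = \frac{13}{19}$ ($P = 13 \cdot \frac{1}{19} = \frac{13}{19} \approx 0.68421$)
$L{\left(U,p \right)} = 4 - 8 p$ ($L{\left(U,p \right)} = - 4 \left(\left(p - 1\right) + p\right) = - 4 \left(\left(-1 + p\right) + p\right) = - 4 \left(-1 + 2 p\right) = 4 - 8 p$)
$- L{\left(B{\left(3,A{\left(-2,u \right)} \right)},P \right)} = - (4 - \frac{104}{19}) = \left(-1\right) \left(- \frac{28}{19}\right) = \frac{28}{19}$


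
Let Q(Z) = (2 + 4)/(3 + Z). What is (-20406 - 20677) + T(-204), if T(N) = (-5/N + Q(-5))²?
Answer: -1709341679/41616 ≈ -41074.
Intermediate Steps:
Q(Z) = 6/(3 + Z)
T(N) = (-3 - 5/N)² (T(N) = (-5/N + 6/(3 - 5))² = (-5/N + 6/(-2))² = (-5/N + 6*(-½))² = (-5/N - 3)² = (-3 - 5/N)²)
(-20406 - 20677) + T(-204) = (-20406 - 20677) + (5 + 3*(-204))²/(-204)² = -41083 + (5 - 612)²/41616 = -41083 + (1/41616)*(-607)² = -41083 + (1/41616)*368449 = -41083 + 368449/41616 = -1709341679/41616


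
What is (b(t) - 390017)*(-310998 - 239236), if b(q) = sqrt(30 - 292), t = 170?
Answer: 214600613978 - 550234*I*sqrt(262) ≈ 2.146e+11 - 8.9063e+6*I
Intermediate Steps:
b(q) = I*sqrt(262) (b(q) = sqrt(-262) = I*sqrt(262))
(b(t) - 390017)*(-310998 - 239236) = (I*sqrt(262) - 390017)*(-310998 - 239236) = (-390017 + I*sqrt(262))*(-550234) = 214600613978 - 550234*I*sqrt(262)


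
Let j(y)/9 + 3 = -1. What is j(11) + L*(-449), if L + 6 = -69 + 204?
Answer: -57957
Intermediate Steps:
j(y) = -36 (j(y) = -27 + 9*(-1) = -27 - 9 = -36)
L = 129 (L = -6 + (-69 + 204) = -6 + 135 = 129)
j(11) + L*(-449) = -36 + 129*(-449) = -36 - 57921 = -57957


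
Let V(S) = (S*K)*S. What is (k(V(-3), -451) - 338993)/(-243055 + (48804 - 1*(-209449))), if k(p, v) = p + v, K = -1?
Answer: -113151/5066 ≈ -22.335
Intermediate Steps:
V(S) = -S**2 (V(S) = (S*(-1))*S = (-S)*S = -S**2)
(k(V(-3), -451) - 338993)/(-243055 + (48804 - 1*(-209449))) = ((-1*(-3)**2 - 451) - 338993)/(-243055 + (48804 - 1*(-209449))) = ((-1*9 - 451) - 338993)/(-243055 + (48804 + 209449)) = ((-9 - 451) - 338993)/(-243055 + 258253) = (-460 - 338993)/15198 = -339453*1/15198 = -113151/5066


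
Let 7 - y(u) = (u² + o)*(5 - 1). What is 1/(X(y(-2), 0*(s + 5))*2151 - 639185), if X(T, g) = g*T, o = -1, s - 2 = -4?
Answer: -1/639185 ≈ -1.5645e-6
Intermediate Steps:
s = -2 (s = 2 - 4 = -2)
y(u) = 11 - 4*u² (y(u) = 7 - (u² - 1)*(5 - 1) = 7 - (-1 + u²)*4 = 7 - (-4 + 4*u²) = 7 + (4 - 4*u²) = 11 - 4*u²)
X(T, g) = T*g
1/(X(y(-2), 0*(s + 5))*2151 - 639185) = 1/(((11 - 4*(-2)²)*(0*(-2 + 5)))*2151 - 639185) = 1/(((11 - 4*4)*(0*3))*2151 - 639185) = 1/(((11 - 16)*0)*2151 - 639185) = 1/(-5*0*2151 - 639185) = 1/(0*2151 - 639185) = 1/(0 - 639185) = 1/(-639185) = -1/639185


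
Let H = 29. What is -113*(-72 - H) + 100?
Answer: 11513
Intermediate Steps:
-113*(-72 - H) + 100 = -113*(-72 - 1*29) + 100 = -113*(-72 - 29) + 100 = -113*(-101) + 100 = 11413 + 100 = 11513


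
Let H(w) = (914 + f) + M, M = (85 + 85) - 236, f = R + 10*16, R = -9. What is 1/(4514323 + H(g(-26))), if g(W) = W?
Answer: 1/4515322 ≈ 2.2147e-7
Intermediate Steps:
f = 151 (f = -9 + 10*16 = -9 + 160 = 151)
M = -66 (M = 170 - 236 = -66)
H(w) = 999 (H(w) = (914 + 151) - 66 = 1065 - 66 = 999)
1/(4514323 + H(g(-26))) = 1/(4514323 + 999) = 1/4515322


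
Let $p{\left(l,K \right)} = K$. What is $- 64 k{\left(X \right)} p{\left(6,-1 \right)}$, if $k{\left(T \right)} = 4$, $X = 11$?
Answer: $256$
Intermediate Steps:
$- 64 k{\left(X \right)} p{\left(6,-1 \right)} = \left(-64\right) 4 \left(-1\right) = \left(-256\right) \left(-1\right) = 256$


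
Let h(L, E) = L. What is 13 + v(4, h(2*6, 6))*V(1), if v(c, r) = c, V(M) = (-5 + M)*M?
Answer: -3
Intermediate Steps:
V(M) = M*(-5 + M)
13 + v(4, h(2*6, 6))*V(1) = 13 + 4*(1*(-5 + 1)) = 13 + 4*(1*(-4)) = 13 + 4*(-4) = 13 - 16 = -3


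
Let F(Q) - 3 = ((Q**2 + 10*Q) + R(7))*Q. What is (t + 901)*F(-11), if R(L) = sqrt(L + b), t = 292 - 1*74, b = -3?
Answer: -156660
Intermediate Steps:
t = 218 (t = 292 - 74 = 218)
R(L) = sqrt(-3 + L) (R(L) = sqrt(L - 3) = sqrt(-3 + L))
F(Q) = 3 + Q*(2 + Q**2 + 10*Q) (F(Q) = 3 + ((Q**2 + 10*Q) + sqrt(-3 + 7))*Q = 3 + ((Q**2 + 10*Q) + sqrt(4))*Q = 3 + ((Q**2 + 10*Q) + 2)*Q = 3 + (2 + Q**2 + 10*Q)*Q = 3 + Q*(2 + Q**2 + 10*Q))
(t + 901)*F(-11) = (218 + 901)*(3 + (-11)**3 + 2*(-11) + 10*(-11)**2) = 1119*(3 - 1331 - 22 + 10*121) = 1119*(3 - 1331 - 22 + 1210) = 1119*(-140) = -156660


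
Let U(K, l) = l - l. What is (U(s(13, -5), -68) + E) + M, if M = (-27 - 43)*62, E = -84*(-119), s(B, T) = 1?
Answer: 5656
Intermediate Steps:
U(K, l) = 0
E = 9996
M = -4340 (M = -70*62 = -4340)
(U(s(13, -5), -68) + E) + M = (0 + 9996) - 4340 = 9996 - 4340 = 5656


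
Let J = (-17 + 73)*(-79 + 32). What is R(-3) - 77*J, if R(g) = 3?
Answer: 202667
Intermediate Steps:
J = -2632 (J = 56*(-47) = -2632)
R(-3) - 77*J = 3 - 77*(-2632) = 3 + 202664 = 202667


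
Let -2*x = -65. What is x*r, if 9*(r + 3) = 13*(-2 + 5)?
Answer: 130/3 ≈ 43.333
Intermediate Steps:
r = 4/3 (r = -3 + (13*(-2 + 5))/9 = -3 + (13*3)/9 = -3 + (⅑)*39 = -3 + 13/3 = 4/3 ≈ 1.3333)
x = 65/2 (x = -½*(-65) = 65/2 ≈ 32.500)
x*r = (65/2)*(4/3) = 130/3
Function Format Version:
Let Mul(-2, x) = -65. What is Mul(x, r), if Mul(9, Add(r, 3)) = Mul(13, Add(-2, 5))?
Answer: Rational(130, 3) ≈ 43.333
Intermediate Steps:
r = Rational(4, 3) (r = Add(-3, Mul(Rational(1, 9), Mul(13, Add(-2, 5)))) = Add(-3, Mul(Rational(1, 9), Mul(13, 3))) = Add(-3, Mul(Rational(1, 9), 39)) = Add(-3, Rational(13, 3)) = Rational(4, 3) ≈ 1.3333)
x = Rational(65, 2) (x = Mul(Rational(-1, 2), -65) = Rational(65, 2) ≈ 32.500)
Mul(x, r) = Mul(Rational(65, 2), Rational(4, 3)) = Rational(130, 3)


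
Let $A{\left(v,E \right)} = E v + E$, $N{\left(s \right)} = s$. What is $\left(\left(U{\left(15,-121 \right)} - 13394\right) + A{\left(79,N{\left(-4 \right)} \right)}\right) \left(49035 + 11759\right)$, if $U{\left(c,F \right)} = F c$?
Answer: $-944070026$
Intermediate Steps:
$A{\left(v,E \right)} = E + E v$
$\left(\left(U{\left(15,-121 \right)} - 13394\right) + A{\left(79,N{\left(-4 \right)} \right)}\right) \left(49035 + 11759\right) = \left(\left(\left(-121\right) 15 - 13394\right) - 4 \left(1 + 79\right)\right) \left(49035 + 11759\right) = \left(\left(-1815 - 13394\right) - 320\right) 60794 = \left(-15209 - 320\right) 60794 = \left(-15529\right) 60794 = -944070026$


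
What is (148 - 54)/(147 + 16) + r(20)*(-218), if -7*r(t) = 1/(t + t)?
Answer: 30927/22820 ≈ 1.3553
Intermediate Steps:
r(t) = -1/(14*t) (r(t) = -1/(7*(t + t)) = -1/(2*t)/7 = -1/(14*t))
(148 - 54)/(147 + 16) + r(20)*(-218) = (148 - 54)/(147 + 16) - 1/14/20*(-218) = 94/163 - 1/14*1/20*(-218) = 94*(1/163) - 1/280*(-218) = 94/163 + 109/140 = 30927/22820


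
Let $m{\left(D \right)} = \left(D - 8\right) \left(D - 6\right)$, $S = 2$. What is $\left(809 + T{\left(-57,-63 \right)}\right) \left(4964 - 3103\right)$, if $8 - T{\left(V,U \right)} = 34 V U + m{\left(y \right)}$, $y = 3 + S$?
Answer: $-225702080$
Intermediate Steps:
$y = 5$ ($y = 3 + 2 = 5$)
$m{\left(D \right)} = \left(-8 + D\right) \left(-6 + D\right)$
$T{\left(V,U \right)} = 5 - 34 U V$ ($T{\left(V,U \right)} = 8 - \left(34 V U + \left(48 + 5^{2} - 70\right)\right) = 8 - \left(34 U V + \left(48 + 25 - 70\right)\right) = 8 - \left(34 U V + 3\right) = 8 - \left(3 + 34 U V\right) = 5 - 34 U V$)
$\left(809 + T{\left(-57,-63 \right)}\right) \left(4964 - 3103\right) = \left(809 + \left(5 - \left(-2142\right) \left(-57\right)\right)\right) \left(4964 - 3103\right) = \left(809 + \left(5 - 122094\right)\right) 1861 = \left(809 - 122089\right) 1861 = \left(-121280\right) 1861 = -225702080$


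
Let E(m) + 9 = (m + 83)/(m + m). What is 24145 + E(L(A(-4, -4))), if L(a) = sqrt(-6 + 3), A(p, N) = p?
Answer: 48273/2 - 83*I*sqrt(3)/6 ≈ 24137.0 - 23.96*I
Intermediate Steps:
L(a) = I*sqrt(3) (L(a) = sqrt(-3) = I*sqrt(3))
E(m) = -9 + (83 + m)/(2*m) (E(m) = -9 + (m + 83)/(m + m) = -9 + (83 + m)/((2*m)) = -9 + (83 + m)*(1/(2*m)) = -9 + (83 + m)/(2*m))
24145 + E(L(A(-4, -4))) = 24145 + (83 - 17*I*sqrt(3))/(2*((I*sqrt(3)))) = 24145 + (-I*sqrt(3)/3)*(83 - 17*I*sqrt(3))/2 = 24145 - I*sqrt(3)*(83 - 17*I*sqrt(3))/6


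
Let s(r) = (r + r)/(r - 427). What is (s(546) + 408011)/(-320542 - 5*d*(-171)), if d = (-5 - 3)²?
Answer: -6936343/4518974 ≈ -1.5349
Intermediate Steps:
d = 64 (d = (-8)² = 64)
s(r) = 2*r/(-427 + r) (s(r) = (2*r)/(-427 + r) = 2*r/(-427 + r))
(s(546) + 408011)/(-320542 - 5*d*(-171)) = (2*546/(-427 + 546) + 408011)/(-320542 - 5*64*(-171)) = (2*546/119 + 408011)/(-320542 - 320*(-171)) = (2*546*(1/119) + 408011)/(-320542 + 54720) = (156/17 + 408011)/(-265822) = (6936343/17)*(-1/265822) = -6936343/4518974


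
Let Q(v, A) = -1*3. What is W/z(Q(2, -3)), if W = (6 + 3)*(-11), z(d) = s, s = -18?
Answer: 11/2 ≈ 5.5000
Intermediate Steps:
Q(v, A) = -3
z(d) = -18
W = -99 (W = 9*(-11) = -99)
W/z(Q(2, -3)) = -99/(-18) = -99*(-1/18) = 11/2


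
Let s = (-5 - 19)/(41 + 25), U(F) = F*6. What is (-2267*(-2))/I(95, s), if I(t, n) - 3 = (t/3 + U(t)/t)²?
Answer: 20403/6398 ≈ 3.1890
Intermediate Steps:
U(F) = 6*F
s = -4/11 (s = -24/66 = -24*1/66 = -4/11 ≈ -0.36364)
I(t, n) = 3 + (6 + t/3)² (I(t, n) = 3 + (t/3 + (6*t)/t)² = 3 + (t*(⅓) + 6)² = 3 + (t/3 + 6)² = 3 + (6 + t/3)²)
(-2267*(-2))/I(95, s) = (-2267*(-2))/(3 + (18 + 95)²/9) = 4534/(3 + (⅑)*113²) = 4534/(3 + (⅑)*12769) = 4534/(3 + 12769/9) = 4534/(12796/9) = 4534*(9/12796) = 20403/6398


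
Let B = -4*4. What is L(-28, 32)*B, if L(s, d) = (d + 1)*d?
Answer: -16896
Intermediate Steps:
L(s, d) = d*(1 + d) (L(s, d) = (1 + d)*d = d*(1 + d))
B = -16
L(-28, 32)*B = (32*(1 + 32))*(-16) = (32*33)*(-16) = 1056*(-16) = -16896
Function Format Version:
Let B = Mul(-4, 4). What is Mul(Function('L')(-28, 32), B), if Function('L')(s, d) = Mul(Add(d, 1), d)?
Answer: -16896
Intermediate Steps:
Function('L')(s, d) = Mul(d, Add(1, d)) (Function('L')(s, d) = Mul(Add(1, d), d) = Mul(d, Add(1, d)))
B = -16
Mul(Function('L')(-28, 32), B) = Mul(Mul(32, Add(1, 32)), -16) = Mul(Mul(32, 33), -16) = Mul(1056, -16) = -16896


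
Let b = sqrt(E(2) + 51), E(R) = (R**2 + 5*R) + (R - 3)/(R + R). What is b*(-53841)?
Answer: -53841*sqrt(259)/2 ≈ -4.3324e+5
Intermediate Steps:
E(R) = R**2 + 5*R + (-3 + R)/(2*R) (E(R) = (R**2 + 5*R) + (-3 + R)/((2*R)) = (R**2 + 5*R) + (-3 + R)*(1/(2*R)) = (R**2 + 5*R) + (-3 + R)/(2*R) = R**2 + 5*R + (-3 + R)/(2*R))
b = sqrt(259)/2 (b = sqrt((1/2 + 2**2 + 5*2 - 3/2/2) + 51) = sqrt((1/2 + 4 + 10 - 3/2*1/2) + 51) = sqrt((1/2 + 4 + 10 - 3/4) + 51) = sqrt(55/4 + 51) = sqrt(259/4) = sqrt(259)/2 ≈ 8.0467)
b*(-53841) = (sqrt(259)/2)*(-53841) = -53841*sqrt(259)/2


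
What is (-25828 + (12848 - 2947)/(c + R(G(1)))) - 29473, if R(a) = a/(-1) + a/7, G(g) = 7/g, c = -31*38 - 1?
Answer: -65541586/1185 ≈ -55309.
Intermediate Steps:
c = -1179 (c = -1178 - 1 = -1179)
R(a) = -6*a/7 (R(a) = a*(-1) + a*(1/7) = -a + a/7 = -6*a/7)
(-25828 + (12848 - 2947)/(c + R(G(1)))) - 29473 = (-25828 + (12848 - 2947)/(-1179 - 6/1)) - 29473 = (-25828 + 9901/(-1179 - 6)) - 29473 = (-25828 + 9901/(-1185)) - 29473 = (-25828 + 9901*(-1/1185)) - 29473 = (-25828 - 9901/1185) - 29473 = -30616081/1185 - 29473 = -65541586/1185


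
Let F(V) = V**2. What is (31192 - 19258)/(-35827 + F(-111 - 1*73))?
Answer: -442/73 ≈ -6.0548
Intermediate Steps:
(31192 - 19258)/(-35827 + F(-111 - 1*73)) = (31192 - 19258)/(-35827 + (-111 - 1*73)**2) = 11934/(-35827 + (-111 - 73)**2) = 11934/(-35827 + (-184)**2) = 11934/(-35827 + 33856) = 11934/(-1971) = 11934*(-1/1971) = -442/73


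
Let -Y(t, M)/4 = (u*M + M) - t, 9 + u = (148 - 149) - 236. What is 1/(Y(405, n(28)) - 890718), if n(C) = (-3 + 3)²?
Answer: -1/889098 ≈ -1.1247e-6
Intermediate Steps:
u = -246 (u = -9 + ((148 - 149) - 236) = -9 + (-1 - 236) = -9 - 237 = -246)
n(C) = 0 (n(C) = 0² = 0)
Y(t, M) = 4*t + 980*M (Y(t, M) = -4*((-246*M + M) - t) = -4*(-245*M - t) = -4*(-t - 245*M) = 4*t + 980*M)
1/(Y(405, n(28)) - 890718) = 1/((4*405 + 980*0) - 890718) = 1/((1620 + 0) - 890718) = 1/(1620 - 890718) = 1/(-889098) = -1/889098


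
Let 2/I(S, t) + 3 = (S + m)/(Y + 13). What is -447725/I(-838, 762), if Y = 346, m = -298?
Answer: 990815425/718 ≈ 1.3800e+6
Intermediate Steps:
I(S, t) = 2/(-1375/359 + S/359) (I(S, t) = 2/(-3 + (S - 298)/(346 + 13)) = 2/(-3 + (-298 + S)/359) = 2/(-3 + (-298 + S)*(1/359)) = 2/(-3 + (-298/359 + S/359)) = 2/(-1375/359 + S/359))
-447725/I(-838, 762) = -447725/(718/(-1375 - 838)) = -447725/(718/(-2213)) = -447725/(718*(-1/2213)) = -447725/(-718/2213) = -447725*(-2213/718) = 990815425/718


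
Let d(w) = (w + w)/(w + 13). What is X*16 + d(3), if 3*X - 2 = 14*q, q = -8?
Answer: -14071/24 ≈ -586.29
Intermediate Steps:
d(w) = 2*w/(13 + w) (d(w) = (2*w)/(13 + w) = 2*w/(13 + w))
X = -110/3 (X = ⅔ + (14*(-8))/3 = ⅔ + (⅓)*(-112) = ⅔ - 112/3 = -110/3 ≈ -36.667)
X*16 + d(3) = -110/3*16 + 2*3/(13 + 3) = -1760/3 + 2*3/16 = -1760/3 + 2*3*(1/16) = -1760/3 + 3/8 = -14071/24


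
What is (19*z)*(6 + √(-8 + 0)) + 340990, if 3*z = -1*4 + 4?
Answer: 340990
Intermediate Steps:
z = 0 (z = (-1*4 + 4)/3 = (-4 + 4)/3 = (⅓)*0 = 0)
(19*z)*(6 + √(-8 + 0)) + 340990 = (19*0)*(6 + √(-8 + 0)) + 340990 = 0*(6 + √(-8)) + 340990 = 0*(6 + 2*I*√2) + 340990 = 0 + 340990 = 340990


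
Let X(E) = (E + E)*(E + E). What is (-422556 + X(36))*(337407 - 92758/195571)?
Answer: -27541097632032708/195571 ≈ -1.4082e+11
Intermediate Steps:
X(E) = 4*E² (X(E) = (2*E)*(2*E) = 4*E²)
(-422556 + X(36))*(337407 - 92758/195571) = (-422556 + 4*36²)*(337407 - 92758/195571) = (-422556 + 4*1296)*(337407 - 92758*1/195571) = (-422556 + 5184)*(337407 - 92758/195571) = -417372*65986931639/195571 = -27541097632032708/195571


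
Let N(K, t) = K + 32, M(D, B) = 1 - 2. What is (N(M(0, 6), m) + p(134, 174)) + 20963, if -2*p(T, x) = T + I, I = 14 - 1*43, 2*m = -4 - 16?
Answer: 41883/2 ≈ 20942.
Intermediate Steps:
m = -10 (m = (-4 - 16)/2 = (½)*(-20) = -10)
M(D, B) = -1
I = -29 (I = 14 - 43 = -29)
N(K, t) = 32 + K
p(T, x) = 29/2 - T/2 (p(T, x) = -(T - 29)/2 = -(-29 + T)/2 = 29/2 - T/2)
(N(M(0, 6), m) + p(134, 174)) + 20963 = ((32 - 1) + (29/2 - ½*134)) + 20963 = (31 + (29/2 - 67)) + 20963 = (31 - 105/2) + 20963 = -43/2 + 20963 = 41883/2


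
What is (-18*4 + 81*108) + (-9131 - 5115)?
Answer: -5570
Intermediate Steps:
(-18*4 + 81*108) + (-9131 - 5115) = (-72 + 8748) - 14246 = 8676 - 14246 = -5570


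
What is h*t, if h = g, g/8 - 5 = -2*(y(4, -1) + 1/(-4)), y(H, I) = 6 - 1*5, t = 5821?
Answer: 162988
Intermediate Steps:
y(H, I) = 1 (y(H, I) = 6 - 5 = 1)
g = 28 (g = 40 + 8*(-2*(1 + 1/(-4))) = 40 + 8*(-2*(1 - ¼)) = 40 + 8*(-2*¾) = 40 + 8*(-3/2) = 40 - 12 = 28)
h = 28
h*t = 28*5821 = 162988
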